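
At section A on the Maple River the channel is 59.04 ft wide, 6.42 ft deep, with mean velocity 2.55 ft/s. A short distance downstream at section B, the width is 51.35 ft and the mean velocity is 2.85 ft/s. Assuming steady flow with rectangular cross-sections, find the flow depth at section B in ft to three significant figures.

6.60 ft

Q = A₁V₁ = (59.04×6.42) × 2.55 = 966.5 ft³/s
d₂ = Q/(b₂ V₂) = 966.5/(51.35×2.85) = 6.604 ft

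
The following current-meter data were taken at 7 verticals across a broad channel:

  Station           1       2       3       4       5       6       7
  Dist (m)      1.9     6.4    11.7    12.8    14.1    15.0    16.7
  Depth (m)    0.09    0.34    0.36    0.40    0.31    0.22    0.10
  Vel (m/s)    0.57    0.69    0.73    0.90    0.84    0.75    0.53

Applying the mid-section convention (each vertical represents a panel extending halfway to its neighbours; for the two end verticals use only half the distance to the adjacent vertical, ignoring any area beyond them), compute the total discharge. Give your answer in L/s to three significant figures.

w_1 = (6.4 − 1.9)/2 = 2.25 m; q_1 = 0.57 × 0.09 × 2.25 = 0.1154 m³/s
w_2 = (11.7 − 1.9)/2 = 4.9 m; q_2 = 0.69 × 0.34 × 4.9 = 1.150 m³/s
w_3 = (12.8 − 6.4)/2 = 3.2 m; q_3 = 0.73 × 0.36 × 3.2 = 0.8410 m³/s
w_4 = (14.1 − 11.7)/2 = 1.2 m; q_4 = 0.90 × 0.40 × 1.2 = 0.4320 m³/s
w_5 = (15.0 − 12.8)/2 = 1.1 m; q_5 = 0.84 × 0.31 × 1.1 = 0.2864 m³/s
w_6 = (16.7 − 14.1)/2 = 1.3 m; q_6 = 0.75 × 0.22 × 1.3 = 0.2145 m³/s
w_7 = (16.7 − 15.0)/2 = 0.85 m; q_7 = 0.53 × 0.10 × 0.85 = 0.04505 m³/s
Q = Σ qᵢ = 3.084 m³/s
= 3.084 × 1000 = 3084 L/s

3080 L/s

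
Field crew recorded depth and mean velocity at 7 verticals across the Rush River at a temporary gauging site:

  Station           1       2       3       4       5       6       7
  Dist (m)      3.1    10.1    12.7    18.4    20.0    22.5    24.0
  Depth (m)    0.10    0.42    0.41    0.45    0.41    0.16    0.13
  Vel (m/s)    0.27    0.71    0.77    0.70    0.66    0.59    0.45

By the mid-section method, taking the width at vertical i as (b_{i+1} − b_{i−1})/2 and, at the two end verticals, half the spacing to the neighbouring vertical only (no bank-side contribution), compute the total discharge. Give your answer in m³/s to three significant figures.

4.77 m³/s

w_1 = (10.1 − 3.1)/2 = 3.5 m; q_1 = 0.27 × 0.10 × 3.5 = 0.09450 m³/s
w_2 = (12.7 − 3.1)/2 = 4.8 m; q_2 = 0.71 × 0.42 × 4.8 = 1.431 m³/s
w_3 = (18.4 − 10.1)/2 = 4.15 m; q_3 = 0.77 × 0.41 × 4.15 = 1.310 m³/s
w_4 = (20.0 − 12.7)/2 = 3.65 m; q_4 = 0.70 × 0.45 × 3.65 = 1.150 m³/s
w_5 = (22.5 − 18.4)/2 = 2.05 m; q_5 = 0.66 × 0.41 × 2.05 = 0.5547 m³/s
w_6 = (24.0 − 20.0)/2 = 2 m; q_6 = 0.59 × 0.16 × 2 = 0.1888 m³/s
w_7 = (24.0 − 22.5)/2 = 0.75 m; q_7 = 0.45 × 0.13 × 0.75 = 0.04388 m³/s
Q = Σ qᵢ = 4.773 m³/s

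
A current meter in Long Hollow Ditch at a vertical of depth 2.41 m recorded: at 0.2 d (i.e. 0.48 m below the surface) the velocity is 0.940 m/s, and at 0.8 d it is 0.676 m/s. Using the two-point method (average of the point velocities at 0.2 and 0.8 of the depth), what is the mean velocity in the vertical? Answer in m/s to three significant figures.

v̄ = (0.940 + 0.676) / 2 = 0.8080 m/s

0.808 m/s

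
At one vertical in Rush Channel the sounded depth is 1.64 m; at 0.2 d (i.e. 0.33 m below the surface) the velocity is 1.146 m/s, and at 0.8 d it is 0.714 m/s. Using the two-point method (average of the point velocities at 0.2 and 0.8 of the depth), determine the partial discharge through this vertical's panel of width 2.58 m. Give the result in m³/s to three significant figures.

v̄ = (1.146 + 0.714) / 2 = 0.9300 m/s
q = v̄ × d × w = 0.9300 × 1.64 × 2.58 = 3.935 m³/s

3.94 m³/s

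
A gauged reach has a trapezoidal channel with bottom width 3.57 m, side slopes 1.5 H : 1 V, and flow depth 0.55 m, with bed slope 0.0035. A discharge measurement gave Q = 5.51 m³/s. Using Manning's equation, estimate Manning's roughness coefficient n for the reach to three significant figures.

A = (b + z·y)·y = (3.57 + 1.5×0.55)×0.55 = 2.417 m²
P = b + 2y√(1+z²) = 3.57 + 2×0.55×√(1+1.5²) = 5.553 m
R = A/P = 2.417/5.553 = 0.4353 m
n = (1/Q)·A·R^(2/3)·S^(1/2) = (1/5.51) × 2.417 × 0.5744 × 0.05916 = 0.01491

0.0149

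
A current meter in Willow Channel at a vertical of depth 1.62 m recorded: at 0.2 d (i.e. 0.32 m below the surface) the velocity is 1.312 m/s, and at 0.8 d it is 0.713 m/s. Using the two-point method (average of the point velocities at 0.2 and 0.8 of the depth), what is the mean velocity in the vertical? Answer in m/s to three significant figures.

1.01 m/s

v̄ = (1.312 + 0.713) / 2 = 1.013 m/s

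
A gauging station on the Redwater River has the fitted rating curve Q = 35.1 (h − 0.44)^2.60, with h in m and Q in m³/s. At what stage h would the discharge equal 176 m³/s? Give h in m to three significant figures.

h − h₀ = (Q/C)^(1/b) = (176/35.1)^(1/2.60) = 1.859 m
h = 0.44 + 1.859 = 2.299 m

2.30 m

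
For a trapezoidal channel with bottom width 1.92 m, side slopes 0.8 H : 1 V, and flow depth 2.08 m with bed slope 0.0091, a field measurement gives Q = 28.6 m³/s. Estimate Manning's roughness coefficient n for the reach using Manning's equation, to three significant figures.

A = (b + z·y)·y = (1.92 + 0.8×2.08)×2.08 = 7.455 m²
P = b + 2y√(1+z²) = 1.92 + 2×2.08×√(1+0.8²) = 7.247 m
R = A/P = 7.455/7.247 = 1.029 m
n = (1/Q)·A·R^(2/3)·S^(1/2) = (1/28.6) × 7.455 × 1.019 × 0.09539 = 0.02534

0.0253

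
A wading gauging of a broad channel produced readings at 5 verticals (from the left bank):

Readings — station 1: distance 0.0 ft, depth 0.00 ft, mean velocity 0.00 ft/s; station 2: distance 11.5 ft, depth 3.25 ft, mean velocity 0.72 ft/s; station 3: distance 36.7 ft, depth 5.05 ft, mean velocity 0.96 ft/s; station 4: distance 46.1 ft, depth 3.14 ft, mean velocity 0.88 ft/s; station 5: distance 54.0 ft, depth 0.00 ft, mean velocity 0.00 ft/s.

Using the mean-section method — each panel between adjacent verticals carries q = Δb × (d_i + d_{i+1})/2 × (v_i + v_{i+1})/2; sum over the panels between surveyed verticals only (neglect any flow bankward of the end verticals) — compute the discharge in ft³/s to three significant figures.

Panel 1-2: Δb = 11.5 ft, d̄ = (0.00+3.25)/2 = 1.625, v̄ = (0.00+0.72)/2 = 0.36 → q = 11.5×1.625×0.36 = 6.728 ft³/s
Panel 2-3: Δb = 25.2 ft, d̄ = (3.25+5.05)/2 = 4.15, v̄ = (0.72+0.96)/2 = 0.84 → q = 25.2×4.15×0.84 = 87.85 ft³/s
Panel 3-4: Δb = 9.4 ft, d̄ = (5.05+3.14)/2 = 4.095, v̄ = (0.96+0.88)/2 = 0.92 → q = 9.4×4.095×0.92 = 35.41 ft³/s
Panel 4-5: Δb = 7.9 ft, d̄ = (3.14+0.00)/2 = 1.57, v̄ = (0.88+0.00)/2 = 0.44 → q = 7.9×1.57×0.44 = 5.457 ft³/s
Q = Σ q = 135.4 ft³/s

135 ft³/s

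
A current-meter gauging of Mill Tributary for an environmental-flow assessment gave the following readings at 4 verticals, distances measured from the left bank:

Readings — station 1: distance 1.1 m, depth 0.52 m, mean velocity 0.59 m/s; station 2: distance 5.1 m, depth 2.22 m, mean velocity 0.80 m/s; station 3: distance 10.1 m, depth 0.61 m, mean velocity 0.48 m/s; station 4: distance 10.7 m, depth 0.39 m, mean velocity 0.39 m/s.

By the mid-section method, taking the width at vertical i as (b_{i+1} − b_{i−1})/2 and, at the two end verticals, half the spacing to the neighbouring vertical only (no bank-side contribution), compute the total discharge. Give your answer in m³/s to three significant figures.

w_1 = (5.1 − 1.1)/2 = 2 m; q_1 = 0.59 × 0.52 × 2 = 0.6136 m³/s
w_2 = (10.1 − 1.1)/2 = 4.5 m; q_2 = 0.80 × 2.22 × 4.5 = 7.992 m³/s
w_3 = (10.7 − 5.1)/2 = 2.8 m; q_3 = 0.48 × 0.61 × 2.8 = 0.8198 m³/s
w_4 = (10.7 − 10.1)/2 = 0.3 m; q_4 = 0.39 × 0.39 × 0.3 = 0.04563 m³/s
Q = Σ qᵢ = 9.471 m³/s

9.47 m³/s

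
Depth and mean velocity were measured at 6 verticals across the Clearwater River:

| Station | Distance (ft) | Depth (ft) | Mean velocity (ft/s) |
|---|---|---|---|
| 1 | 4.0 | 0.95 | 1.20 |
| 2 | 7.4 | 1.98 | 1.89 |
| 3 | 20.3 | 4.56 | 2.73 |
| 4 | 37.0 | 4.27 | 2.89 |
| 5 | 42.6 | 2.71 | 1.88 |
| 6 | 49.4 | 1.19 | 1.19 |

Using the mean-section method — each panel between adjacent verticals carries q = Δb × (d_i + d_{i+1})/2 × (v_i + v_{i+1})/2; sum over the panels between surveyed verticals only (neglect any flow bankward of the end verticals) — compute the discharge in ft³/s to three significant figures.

379 ft³/s

Panel 1-2: Δb = 3.4 ft, d̄ = (0.95+1.98)/2 = 1.465, v̄ = (1.20+1.89)/2 = 1.545 → q = 3.4×1.465×1.545 = 7.696 ft³/s
Panel 2-3: Δb = 12.9 ft, d̄ = (1.98+4.56)/2 = 3.27, v̄ = (1.89+2.73)/2 = 2.31 → q = 12.9×3.27×2.31 = 97.44 ft³/s
Panel 3-4: Δb = 16.7 ft, d̄ = (4.56+4.27)/2 = 4.415, v̄ = (2.73+2.89)/2 = 2.81 → q = 16.7×4.415×2.81 = 207.2 ft³/s
Panel 4-5: Δb = 5.6 ft, d̄ = (4.27+2.71)/2 = 3.49, v̄ = (2.89+1.88)/2 = 2.385 → q = 5.6×3.49×2.385 = 46.61 ft³/s
Panel 5-6: Δb = 6.8 ft, d̄ = (2.71+1.19)/2 = 1.95, v̄ = (1.88+1.19)/2 = 1.535 → q = 6.8×1.95×1.535 = 20.35 ft³/s
Q = Σ q = 379.3 ft³/s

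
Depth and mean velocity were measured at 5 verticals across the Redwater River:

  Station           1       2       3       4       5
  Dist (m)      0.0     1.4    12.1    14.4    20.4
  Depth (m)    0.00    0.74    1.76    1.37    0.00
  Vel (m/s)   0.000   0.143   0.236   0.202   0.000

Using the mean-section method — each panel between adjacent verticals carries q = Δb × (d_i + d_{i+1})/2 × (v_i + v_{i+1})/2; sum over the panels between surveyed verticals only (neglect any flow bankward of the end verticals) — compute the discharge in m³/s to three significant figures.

Panel 1-2: Δb = 1.4 m, d̄ = (0.00+0.74)/2 = 0.37, v̄ = (0.000+0.143)/2 = 0.0715 → q = 1.4×0.37×0.0715 = 0.03704 m³/s
Panel 2-3: Δb = 10.7 m, d̄ = (0.74+1.76)/2 = 1.25, v̄ = (0.143+0.236)/2 = 0.1895 → q = 10.7×1.25×0.1895 = 2.535 m³/s
Panel 3-4: Δb = 2.3 m, d̄ = (1.76+1.37)/2 = 1.565, v̄ = (0.236+0.202)/2 = 0.219 → q = 2.3×1.565×0.219 = 0.7883 m³/s
Panel 4-5: Δb = 6 m, d̄ = (1.37+0.00)/2 = 0.685, v̄ = (0.202+0.000)/2 = 0.101 → q = 6×0.685×0.101 = 0.4151 m³/s
Q = Σ q = 3.775 m³/s

3.78 m³/s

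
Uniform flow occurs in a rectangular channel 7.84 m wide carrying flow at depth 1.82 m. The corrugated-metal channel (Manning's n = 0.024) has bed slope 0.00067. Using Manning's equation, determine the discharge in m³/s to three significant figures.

17.8 m³/s

A = b·y = 7.84 × 1.82 = 14.27 m²
P = b + 2y = 7.84 + 2×1.82 = 11.48 m
R = A/P = 14.27/11.48 = 1.243 m
Q = (1/n)·A·R^(2/3)·S^(1/2) = (1/0.024) × 14.27 × 1.243^(2/3) × 0.00067^(1/2) = 17.79 m³/s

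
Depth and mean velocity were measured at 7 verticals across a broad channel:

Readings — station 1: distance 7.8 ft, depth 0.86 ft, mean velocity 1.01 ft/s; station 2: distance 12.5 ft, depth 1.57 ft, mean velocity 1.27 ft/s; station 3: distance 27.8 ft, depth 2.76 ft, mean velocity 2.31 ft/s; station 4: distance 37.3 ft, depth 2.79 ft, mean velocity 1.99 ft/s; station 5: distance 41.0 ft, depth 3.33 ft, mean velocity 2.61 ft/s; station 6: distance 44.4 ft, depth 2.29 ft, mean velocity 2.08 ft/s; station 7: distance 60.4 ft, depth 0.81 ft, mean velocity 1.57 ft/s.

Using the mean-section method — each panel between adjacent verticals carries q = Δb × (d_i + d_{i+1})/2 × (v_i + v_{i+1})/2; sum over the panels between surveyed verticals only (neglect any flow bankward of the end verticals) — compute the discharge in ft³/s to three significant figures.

216 ft³/s

Panel 1-2: Δb = 4.7 ft, d̄ = (0.86+1.57)/2 = 1.215, v̄ = (1.01+1.27)/2 = 1.14 → q = 4.7×1.215×1.14 = 6.510 ft³/s
Panel 2-3: Δb = 15.3 ft, d̄ = (1.57+2.76)/2 = 2.165, v̄ = (1.27+2.31)/2 = 1.79 → q = 15.3×2.165×1.79 = 59.29 ft³/s
Panel 3-4: Δb = 9.5 ft, d̄ = (2.76+2.79)/2 = 2.775, v̄ = (2.31+1.99)/2 = 2.15 → q = 9.5×2.775×2.15 = 56.68 ft³/s
Panel 4-5: Δb = 3.7 ft, d̄ = (2.79+3.33)/2 = 3.06, v̄ = (1.99+2.61)/2 = 2.3 → q = 3.7×3.06×2.3 = 26.04 ft³/s
Panel 5-6: Δb = 3.4 ft, d̄ = (3.33+2.29)/2 = 2.81, v̄ = (2.61+2.08)/2 = 2.345 → q = 3.4×2.81×2.345 = 22.40 ft³/s
Panel 6-7: Δb = 16 ft, d̄ = (2.29+0.81)/2 = 1.55, v̄ = (2.08+1.57)/2 = 1.825 → q = 16×1.55×1.825 = 45.26 ft³/s
Q = Σ q = 216.2 ft³/s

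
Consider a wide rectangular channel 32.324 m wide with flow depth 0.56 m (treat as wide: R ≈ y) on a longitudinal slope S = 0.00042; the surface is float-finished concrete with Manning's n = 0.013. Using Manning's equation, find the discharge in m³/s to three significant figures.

A = b·y = 32.324 × 0.56 = 18.10 m²
Wide channel: R ≈ y = 0.56 m
Q = (1/n)·A·R^(2/3)·S^(1/2) = (1/0.013) × 18.10 × 0.5600^(2/3) × 0.00042^(1/2) = 19.39 m³/s

19.4 m³/s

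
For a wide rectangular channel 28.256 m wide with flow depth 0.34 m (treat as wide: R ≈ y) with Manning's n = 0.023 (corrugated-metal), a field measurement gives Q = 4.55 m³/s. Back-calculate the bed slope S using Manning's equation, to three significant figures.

A = b·y = 28.256 × 0.34 = 9.607 m²
Wide channel: R ≈ y = 0.34 m
S = (Q·n / (1·A·R^(2/3)))² = (4.55×0.023 / (1×9.607×0.4871))² = 0.0005000

0.000500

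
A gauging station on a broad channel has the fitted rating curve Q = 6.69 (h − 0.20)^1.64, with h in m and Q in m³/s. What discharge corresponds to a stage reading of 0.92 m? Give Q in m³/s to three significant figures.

Q = 6.69 × (0.92 − 0.20)^1.64 = 6.69 × 0.72^1.64 = 3.903 m³/s

3.90 m³/s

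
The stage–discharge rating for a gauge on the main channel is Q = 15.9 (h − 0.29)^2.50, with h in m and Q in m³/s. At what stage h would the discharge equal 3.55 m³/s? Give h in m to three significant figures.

h − h₀ = (Q/C)^(1/b) = (3.55/15.9)^(1/2.50) = 0.5489 m
h = 0.29 + 0.5489 = 0.8389 m

0.839 m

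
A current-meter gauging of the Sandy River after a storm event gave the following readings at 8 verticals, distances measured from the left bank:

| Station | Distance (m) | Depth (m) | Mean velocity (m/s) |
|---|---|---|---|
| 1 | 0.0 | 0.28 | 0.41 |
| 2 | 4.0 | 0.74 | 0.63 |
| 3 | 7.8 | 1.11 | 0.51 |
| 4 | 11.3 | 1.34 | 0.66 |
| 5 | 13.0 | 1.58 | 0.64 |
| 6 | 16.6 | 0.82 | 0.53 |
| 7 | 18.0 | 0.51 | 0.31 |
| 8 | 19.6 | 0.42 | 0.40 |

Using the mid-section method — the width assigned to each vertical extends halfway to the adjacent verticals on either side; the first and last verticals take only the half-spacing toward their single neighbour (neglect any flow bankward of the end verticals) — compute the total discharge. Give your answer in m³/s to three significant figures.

10.6 m³/s

w_1 = (4.0 − 0.0)/2 = 2 m; q_1 = 0.41 × 0.28 × 2 = 0.2296 m³/s
w_2 = (7.8 − 0.0)/2 = 3.9 m; q_2 = 0.63 × 0.74 × 3.9 = 1.818 m³/s
w_3 = (11.3 − 4.0)/2 = 3.65 m; q_3 = 0.51 × 1.11 × 3.65 = 2.066 m³/s
w_4 = (13.0 − 7.8)/2 = 2.6 m; q_4 = 0.66 × 1.34 × 2.6 = 2.299 m³/s
w_5 = (16.6 − 11.3)/2 = 2.65 m; q_5 = 0.64 × 1.58 × 2.65 = 2.680 m³/s
w_6 = (18.0 − 13.0)/2 = 2.5 m; q_6 = 0.53 × 0.82 × 2.5 = 1.087 m³/s
w_7 = (19.6 − 16.6)/2 = 1.5 m; q_7 = 0.31 × 0.51 × 1.5 = 0.2372 m³/s
w_8 = (19.6 − 18.0)/2 = 0.8 m; q_8 = 0.40 × 0.42 × 0.8 = 0.1344 m³/s
Q = Σ qᵢ = 10.55 m³/s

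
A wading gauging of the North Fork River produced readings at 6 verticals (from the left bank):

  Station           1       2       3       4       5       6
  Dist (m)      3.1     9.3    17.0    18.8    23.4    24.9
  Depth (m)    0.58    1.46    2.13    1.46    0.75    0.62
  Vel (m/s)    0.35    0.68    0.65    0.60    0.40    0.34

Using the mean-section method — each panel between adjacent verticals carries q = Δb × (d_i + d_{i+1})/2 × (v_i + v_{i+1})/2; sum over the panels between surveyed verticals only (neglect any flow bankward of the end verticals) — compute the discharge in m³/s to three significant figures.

17.4 m³/s

Panel 1-2: Δb = 6.2 m, d̄ = (0.58+1.46)/2 = 1.02, v̄ = (0.35+0.68)/2 = 0.515 → q = 6.2×1.02×0.515 = 3.257 m³/s
Panel 2-3: Δb = 7.7 m, d̄ = (1.46+2.13)/2 = 1.795, v̄ = (0.68+0.65)/2 = 0.665 → q = 7.7×1.795×0.665 = 9.191 m³/s
Panel 3-4: Δb = 1.8 m, d̄ = (2.13+1.46)/2 = 1.795, v̄ = (0.65+0.60)/2 = 0.625 → q = 1.8×1.795×0.625 = 2.019 m³/s
Panel 4-5: Δb = 4.6 m, d̄ = (1.46+0.75)/2 = 1.105, v̄ = (0.60+0.40)/2 = 0.5 → q = 4.6×1.105×0.5 = 2.542 m³/s
Panel 5-6: Δb = 1.5 m, d̄ = (0.75+0.62)/2 = 0.685, v̄ = (0.40+0.34)/2 = 0.37 → q = 1.5×0.685×0.37 = 0.3802 m³/s
Q = Σ q = 17.39 m³/s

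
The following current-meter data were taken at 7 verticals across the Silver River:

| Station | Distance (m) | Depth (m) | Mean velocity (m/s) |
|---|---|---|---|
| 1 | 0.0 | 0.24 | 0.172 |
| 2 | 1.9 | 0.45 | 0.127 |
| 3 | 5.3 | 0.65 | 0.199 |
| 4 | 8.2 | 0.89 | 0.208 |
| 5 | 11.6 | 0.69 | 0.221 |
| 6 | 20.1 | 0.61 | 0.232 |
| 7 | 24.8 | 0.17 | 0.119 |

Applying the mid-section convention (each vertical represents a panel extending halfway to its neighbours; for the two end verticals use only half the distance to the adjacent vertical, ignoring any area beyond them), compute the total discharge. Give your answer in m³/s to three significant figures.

w_1 = (1.9 − 0.0)/2 = 0.95 m; q_1 = 0.172 × 0.24 × 0.95 = 0.03922 m³/s
w_2 = (5.3 − 0.0)/2 = 2.65 m; q_2 = 0.127 × 0.45 × 2.65 = 0.1514 m³/s
w_3 = (8.2 − 1.9)/2 = 3.15 m; q_3 = 0.199 × 0.65 × 3.15 = 0.4075 m³/s
w_4 = (11.6 − 5.3)/2 = 3.15 m; q_4 = 0.208 × 0.89 × 3.15 = 0.5831 m³/s
w_5 = (20.1 − 8.2)/2 = 5.95 m; q_5 = 0.221 × 0.69 × 5.95 = 0.9073 m³/s
w_6 = (24.8 − 11.6)/2 = 6.6 m; q_6 = 0.232 × 0.61 × 6.6 = 0.9340 m³/s
w_7 = (24.8 − 20.1)/2 = 2.35 m; q_7 = 0.119 × 0.17 × 2.35 = 0.04754 m³/s
Q = Σ qᵢ = 3.070 m³/s

3.07 m³/s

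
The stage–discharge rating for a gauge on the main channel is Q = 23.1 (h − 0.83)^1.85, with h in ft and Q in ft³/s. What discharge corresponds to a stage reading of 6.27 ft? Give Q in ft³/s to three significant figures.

530 ft³/s

Q = 23.1 × (6.27 − 0.83)^1.85 = 23.1 × 5.44^1.85 = 530.2 ft³/s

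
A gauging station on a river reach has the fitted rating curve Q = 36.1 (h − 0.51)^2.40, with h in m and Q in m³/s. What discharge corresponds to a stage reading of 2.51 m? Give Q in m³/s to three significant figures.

191 m³/s

Q = 36.1 × (2.51 − 0.51)^2.40 = 36.1 × 2^2.40 = 190.5 m³/s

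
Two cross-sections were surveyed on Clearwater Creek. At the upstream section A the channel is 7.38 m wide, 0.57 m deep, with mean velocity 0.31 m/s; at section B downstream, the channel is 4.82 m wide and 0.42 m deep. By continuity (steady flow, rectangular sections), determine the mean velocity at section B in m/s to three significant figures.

0.644 m/s

Q = A₁V₁ = (7.38×0.57) × 0.31 = 1.304 m³/s
A₂ = 4.82 × 0.42 = 2.024 m²
V₂ = Q/A₂ = 1.304/2.024 = 0.6442 m/s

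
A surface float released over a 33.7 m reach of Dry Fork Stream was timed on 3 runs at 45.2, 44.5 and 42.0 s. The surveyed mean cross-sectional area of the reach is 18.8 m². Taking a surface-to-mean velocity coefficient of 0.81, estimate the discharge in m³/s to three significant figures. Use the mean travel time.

t̄ = (45.2 + 44.5 + 42.0) / 3 = 43.9 s
v_surface = L / t̄ = 33.7 / 43.9 = 0.7677 m/s
v_mean = 0.81 × 0.7677 = 0.6218 m/s
Q = A × v_mean = 18.8 × 0.6218 = 11.69 m³/s

11.7 m³/s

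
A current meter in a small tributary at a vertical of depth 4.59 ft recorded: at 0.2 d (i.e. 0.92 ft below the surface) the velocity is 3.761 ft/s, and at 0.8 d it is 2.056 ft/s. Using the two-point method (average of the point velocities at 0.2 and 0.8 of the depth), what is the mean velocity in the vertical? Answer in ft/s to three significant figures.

2.91 ft/s

v̄ = (3.761 + 2.056) / 2 = 2.909 ft/s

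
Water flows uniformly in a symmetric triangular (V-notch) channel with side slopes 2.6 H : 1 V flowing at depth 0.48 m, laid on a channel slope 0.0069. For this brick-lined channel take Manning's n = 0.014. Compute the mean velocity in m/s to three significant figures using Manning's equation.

2.19 m/s

A = z·y² = 2.6×0.48² = 0.5990 m²
P = 2y√(1+z²) = 2×0.48×√(1+2.6²) = 2.674 m
R = A/P = 0.5990/2.674 = 0.2240 m
Q = (1/n)·A·R^(2/3)·S^(1/2) = (1/0.014) × 0.5990 × 0.2240^(2/3) × 0.0069^(1/2) = 1.311 m³/s
V = Q/A = 1.311/0.5990 = 2.188 m/s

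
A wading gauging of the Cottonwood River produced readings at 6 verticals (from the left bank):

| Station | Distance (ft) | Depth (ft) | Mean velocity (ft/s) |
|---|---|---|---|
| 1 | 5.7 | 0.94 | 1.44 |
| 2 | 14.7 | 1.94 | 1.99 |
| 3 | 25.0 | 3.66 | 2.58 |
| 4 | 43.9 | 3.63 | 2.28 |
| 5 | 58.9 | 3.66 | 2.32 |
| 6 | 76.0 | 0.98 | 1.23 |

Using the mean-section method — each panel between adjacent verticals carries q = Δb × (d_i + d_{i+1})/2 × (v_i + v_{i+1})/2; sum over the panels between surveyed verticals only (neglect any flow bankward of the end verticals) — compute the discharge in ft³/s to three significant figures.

Panel 1-2: Δb = 9 ft, d̄ = (0.94+1.94)/2 = 1.44, v̄ = (1.44+1.99)/2 = 1.715 → q = 9×1.44×1.715 = 22.23 ft³/s
Panel 2-3: Δb = 10.3 ft, d̄ = (1.94+3.66)/2 = 2.8, v̄ = (1.99+2.58)/2 = 2.285 → q = 10.3×2.8×2.285 = 65.90 ft³/s
Panel 3-4: Δb = 18.9 ft, d̄ = (3.66+3.63)/2 = 3.645, v̄ = (2.58+2.28)/2 = 2.43 → q = 18.9×3.645×2.43 = 167.4 ft³/s
Panel 4-5: Δb = 15 ft, d̄ = (3.63+3.66)/2 = 3.645, v̄ = (2.28+2.32)/2 = 2.3 → q = 15×3.645×2.3 = 125.8 ft³/s
Panel 5-6: Δb = 17.1 ft, d̄ = (3.66+0.98)/2 = 2.32, v̄ = (2.32+1.23)/2 = 1.775 → q = 17.1×2.32×1.775 = 70.42 ft³/s
Q = Σ q = 451.7 ft³/s

452 ft³/s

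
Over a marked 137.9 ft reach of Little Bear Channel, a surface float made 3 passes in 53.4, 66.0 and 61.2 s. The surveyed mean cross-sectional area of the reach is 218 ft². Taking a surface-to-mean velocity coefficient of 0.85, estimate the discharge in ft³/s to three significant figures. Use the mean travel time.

t̄ = (53.4 + 66.0 + 61.2) / 3 = 60.2 s
v_surface = L / t̄ = 137.9 / 60.2 = 2.291 ft/s
v_mean = 0.85 × 2.291 = 1.947 ft/s
Q = A × v_mean = 218 × 1.947 = 424.5 ft³/s

424 ft³/s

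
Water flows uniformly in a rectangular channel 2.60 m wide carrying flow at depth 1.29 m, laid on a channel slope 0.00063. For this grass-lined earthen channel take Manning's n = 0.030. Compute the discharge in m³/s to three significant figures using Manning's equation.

2.10 m³/s

A = b·y = 2.60 × 1.29 = 3.354 m²
P = b + 2y = 2.60 + 2×1.29 = 5.180 m
R = A/P = 3.354/5.180 = 0.6475 m
Q = (1/n)·A·R^(2/3)·S^(1/2) = (1/0.030) × 3.354 × 0.6475^(2/3) × 0.00063^(1/2) = 2.100 m³/s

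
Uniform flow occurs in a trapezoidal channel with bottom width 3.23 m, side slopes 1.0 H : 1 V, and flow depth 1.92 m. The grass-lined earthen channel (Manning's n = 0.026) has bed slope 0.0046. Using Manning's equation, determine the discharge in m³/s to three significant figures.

A = (b + z·y)·y = (3.23 + 1.0×1.92)×1.92 = 9.888 m²
P = b + 2y√(1+z²) = 3.23 + 2×1.92×√(1+1.0²) = 8.661 m
R = A/P = 9.888/8.661 = 1.142 m
Q = (1/n)·A·R^(2/3)·S^(1/2) = (1/0.026) × 9.888 × 1.142^(2/3) × 0.0046^(1/2) = 28.18 m³/s

28.2 m³/s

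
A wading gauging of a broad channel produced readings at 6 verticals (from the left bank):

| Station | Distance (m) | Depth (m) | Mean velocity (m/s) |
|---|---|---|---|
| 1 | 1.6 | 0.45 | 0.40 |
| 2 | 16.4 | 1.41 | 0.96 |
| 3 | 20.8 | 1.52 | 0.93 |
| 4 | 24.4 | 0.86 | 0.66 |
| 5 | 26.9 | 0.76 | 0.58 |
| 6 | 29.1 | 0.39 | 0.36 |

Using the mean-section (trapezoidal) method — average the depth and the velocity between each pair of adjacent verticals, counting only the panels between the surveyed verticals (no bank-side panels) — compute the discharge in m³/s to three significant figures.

Panel 1-2: Δb = 14.8 m, d̄ = (0.45+1.41)/2 = 0.93, v̄ = (0.40+0.96)/2 = 0.68 → q = 14.8×0.93×0.68 = 9.360 m³/s
Panel 2-3: Δb = 4.4 m, d̄ = (1.41+1.52)/2 = 1.465, v̄ = (0.96+0.93)/2 = 0.945 → q = 4.4×1.465×0.945 = 6.091 m³/s
Panel 3-4: Δb = 3.6 m, d̄ = (1.52+0.86)/2 = 1.19, v̄ = (0.93+0.66)/2 = 0.795 → q = 3.6×1.19×0.795 = 3.406 m³/s
Panel 4-5: Δb = 2.5 m, d̄ = (0.86+0.76)/2 = 0.81, v̄ = (0.66+0.58)/2 = 0.62 → q = 2.5×0.81×0.62 = 1.256 m³/s
Panel 5-6: Δb = 2.2 m, d̄ = (0.76+0.39)/2 = 0.575, v̄ = (0.58+0.36)/2 = 0.47 → q = 2.2×0.575×0.47 = 0.5946 m³/s
Q = Σ q = 20.71 m³/s

20.7 m³/s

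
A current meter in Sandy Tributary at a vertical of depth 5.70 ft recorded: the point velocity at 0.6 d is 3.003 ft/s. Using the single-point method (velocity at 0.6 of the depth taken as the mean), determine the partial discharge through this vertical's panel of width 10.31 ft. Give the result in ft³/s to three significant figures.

176 ft³/s

v̄ = v₀.₆ = 3.003 ft/s
q = v̄ × d × w = 3.003 × 5.70 × 10.31 = 176.5 ft³/s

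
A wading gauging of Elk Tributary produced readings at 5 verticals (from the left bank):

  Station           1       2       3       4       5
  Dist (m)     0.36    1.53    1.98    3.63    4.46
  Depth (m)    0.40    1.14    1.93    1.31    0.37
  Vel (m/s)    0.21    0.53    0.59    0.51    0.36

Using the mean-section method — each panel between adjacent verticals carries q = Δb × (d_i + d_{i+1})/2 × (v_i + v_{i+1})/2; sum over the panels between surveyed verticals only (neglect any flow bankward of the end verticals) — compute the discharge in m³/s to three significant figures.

2.49 m³/s

Panel 1-2: Δb = 1.17 m, d̄ = (0.40+1.14)/2 = 0.77, v̄ = (0.21+0.53)/2 = 0.37 → q = 1.17×0.77×0.37 = 0.3333 m³/s
Panel 2-3: Δb = 0.45 m, d̄ = (1.14+1.93)/2 = 1.535, v̄ = (0.53+0.59)/2 = 0.56 → q = 0.45×1.535×0.56 = 0.3868 m³/s
Panel 3-4: Δb = 1.65 m, d̄ = (1.93+1.31)/2 = 1.62, v̄ = (0.59+0.51)/2 = 0.55 → q = 1.65×1.62×0.55 = 1.470 m³/s
Panel 4-5: Δb = 0.83 m, d̄ = (1.31+0.37)/2 = 0.84, v̄ = (0.51+0.36)/2 = 0.435 → q = 0.83×0.84×0.435 = 0.3033 m³/s
Q = Σ q = 2.494 m³/s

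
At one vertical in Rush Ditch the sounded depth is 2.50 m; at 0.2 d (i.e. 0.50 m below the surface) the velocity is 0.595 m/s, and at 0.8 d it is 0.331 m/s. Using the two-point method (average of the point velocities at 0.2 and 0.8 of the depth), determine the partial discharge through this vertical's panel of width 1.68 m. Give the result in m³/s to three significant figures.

v̄ = (0.595 + 0.331) / 2 = 0.4630 m/s
q = v̄ × d × w = 0.4630 × 2.50 × 1.68 = 1.945 m³/s

1.94 m³/s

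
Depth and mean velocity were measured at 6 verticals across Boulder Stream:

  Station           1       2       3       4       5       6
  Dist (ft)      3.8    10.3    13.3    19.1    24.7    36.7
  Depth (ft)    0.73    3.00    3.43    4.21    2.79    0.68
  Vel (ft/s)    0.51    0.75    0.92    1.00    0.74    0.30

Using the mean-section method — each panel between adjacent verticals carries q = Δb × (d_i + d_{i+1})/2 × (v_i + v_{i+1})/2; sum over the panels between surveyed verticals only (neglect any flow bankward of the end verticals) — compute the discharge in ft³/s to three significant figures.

64.8 ft³/s

Panel 1-2: Δb = 6.5 ft, d̄ = (0.73+3.00)/2 = 1.865, v̄ = (0.51+0.75)/2 = 0.63 → q = 6.5×1.865×0.63 = 7.637 ft³/s
Panel 2-3: Δb = 3 ft, d̄ = (3.00+3.43)/2 = 3.215, v̄ = (0.75+0.92)/2 = 0.835 → q = 3×3.215×0.835 = 8.054 ft³/s
Panel 3-4: Δb = 5.8 ft, d̄ = (3.43+4.21)/2 = 3.82, v̄ = (0.92+1.00)/2 = 0.96 → q = 5.8×3.82×0.96 = 21.27 ft³/s
Panel 4-5: Δb = 5.6 ft, d̄ = (4.21+2.79)/2 = 3.5, v̄ = (1.00+0.74)/2 = 0.87 → q = 5.6×3.5×0.87 = 17.05 ft³/s
Panel 5-6: Δb = 12 ft, d̄ = (2.79+0.68)/2 = 1.735, v̄ = (0.74+0.30)/2 = 0.52 → q = 12×1.735×0.52 = 10.83 ft³/s
Q = Σ q = 64.84 ft³/s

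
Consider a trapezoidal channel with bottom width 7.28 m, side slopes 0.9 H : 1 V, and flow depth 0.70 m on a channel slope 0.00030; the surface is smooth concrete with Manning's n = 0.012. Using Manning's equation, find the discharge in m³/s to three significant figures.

A = (b + z·y)·y = (7.28 + 0.9×0.70)×0.70 = 5.537 m²
P = b + 2y√(1+z²) = 7.28 + 2×0.70×√(1+0.9²) = 9.164 m
R = A/P = 5.537/9.164 = 0.6042 m
Q = (1/n)·A·R^(2/3)·S^(1/2) = (1/0.012) × 5.537 × 0.6042^(2/3) × 0.00030^(1/2) = 5.712 m³/s

5.71 m³/s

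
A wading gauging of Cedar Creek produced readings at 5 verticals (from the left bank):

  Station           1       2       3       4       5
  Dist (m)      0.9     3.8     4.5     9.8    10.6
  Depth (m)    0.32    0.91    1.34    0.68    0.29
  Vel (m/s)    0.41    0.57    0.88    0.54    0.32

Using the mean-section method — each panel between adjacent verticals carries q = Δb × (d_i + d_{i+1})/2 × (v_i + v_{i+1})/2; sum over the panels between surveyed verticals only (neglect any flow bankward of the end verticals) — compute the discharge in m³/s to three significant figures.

5.41 m³/s

Panel 1-2: Δb = 2.9 m, d̄ = (0.32+0.91)/2 = 0.615, v̄ = (0.41+0.57)/2 = 0.49 → q = 2.9×0.615×0.49 = 0.8739 m³/s
Panel 2-3: Δb = 0.7 m, d̄ = (0.91+1.34)/2 = 1.125, v̄ = (0.57+0.88)/2 = 0.725 → q = 0.7×1.125×0.725 = 0.5709 m³/s
Panel 3-4: Δb = 5.3 m, d̄ = (1.34+0.68)/2 = 1.01, v̄ = (0.88+0.54)/2 = 0.71 → q = 5.3×1.01×0.71 = 3.801 m³/s
Panel 4-5: Δb = 0.8 m, d̄ = (0.68+0.29)/2 = 0.485, v̄ = (0.54+0.32)/2 = 0.43 → q = 0.8×0.485×0.43 = 0.1668 m³/s
Q = Σ q = 5.412 m³/s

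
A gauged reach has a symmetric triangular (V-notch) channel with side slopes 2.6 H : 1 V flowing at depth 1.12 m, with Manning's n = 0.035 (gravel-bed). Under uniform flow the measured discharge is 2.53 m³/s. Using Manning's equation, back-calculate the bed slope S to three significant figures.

0.00175

A = z·y² = 2.6×1.12² = 3.261 m²
P = 2y√(1+z²) = 2×1.12×√(1+2.6²) = 6.240 m
R = A/P = 3.261/6.240 = 0.5227 m
S = (Q·n / (1·A·R^(2/3)))² = (2.53×0.035 / (1×3.261×0.6489))² = 0.001751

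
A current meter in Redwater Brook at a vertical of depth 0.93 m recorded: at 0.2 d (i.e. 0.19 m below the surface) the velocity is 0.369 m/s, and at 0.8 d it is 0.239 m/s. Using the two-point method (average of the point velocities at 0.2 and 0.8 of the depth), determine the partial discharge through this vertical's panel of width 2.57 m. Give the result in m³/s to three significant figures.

v̄ = (0.369 + 0.239) / 2 = 0.3040 m/s
q = v̄ × d × w = 0.3040 × 0.93 × 2.57 = 0.7266 m³/s

0.727 m³/s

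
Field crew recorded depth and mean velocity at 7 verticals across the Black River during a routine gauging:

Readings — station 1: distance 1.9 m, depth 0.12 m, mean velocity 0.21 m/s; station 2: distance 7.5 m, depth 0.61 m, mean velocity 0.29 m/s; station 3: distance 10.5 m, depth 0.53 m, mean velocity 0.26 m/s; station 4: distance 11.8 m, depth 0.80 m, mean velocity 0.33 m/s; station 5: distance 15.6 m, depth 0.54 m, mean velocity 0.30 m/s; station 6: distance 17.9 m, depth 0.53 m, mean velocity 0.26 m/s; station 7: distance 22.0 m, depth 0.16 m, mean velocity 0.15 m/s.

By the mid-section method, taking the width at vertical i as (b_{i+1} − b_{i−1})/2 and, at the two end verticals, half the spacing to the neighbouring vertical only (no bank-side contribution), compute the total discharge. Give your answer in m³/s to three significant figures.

2.78 m³/s

w_1 = (7.5 − 1.9)/2 = 2.8 m; q_1 = 0.21 × 0.12 × 2.8 = 0.07056 m³/s
w_2 = (10.5 − 1.9)/2 = 4.3 m; q_2 = 0.29 × 0.61 × 4.3 = 0.7607 m³/s
w_3 = (11.8 − 7.5)/2 = 2.15 m; q_3 = 0.26 × 0.53 × 2.15 = 0.2963 m³/s
w_4 = (15.6 − 10.5)/2 = 2.55 m; q_4 = 0.33 × 0.80 × 2.55 = 0.6732 m³/s
w_5 = (17.9 − 11.8)/2 = 3.05 m; q_5 = 0.30 × 0.54 × 3.05 = 0.4941 m³/s
w_6 = (22.0 − 15.6)/2 = 3.2 m; q_6 = 0.26 × 0.53 × 3.2 = 0.4410 m³/s
w_7 = (22.0 − 17.9)/2 = 2.05 m; q_7 = 0.15 × 0.16 × 2.05 = 0.04920 m³/s
Q = Σ qᵢ = 2.785 m³/s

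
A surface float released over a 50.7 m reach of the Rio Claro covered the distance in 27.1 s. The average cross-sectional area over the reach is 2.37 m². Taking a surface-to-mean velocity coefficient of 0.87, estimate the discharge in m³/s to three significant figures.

v_surface = L / t̄ = 50.7 / 27.1 = 1.871 m/s
v_mean = 0.87 × 1.871 = 1.628 m/s
Q = A × v_mean = 2.37 × 1.628 = 3.858 m³/s

3.86 m³/s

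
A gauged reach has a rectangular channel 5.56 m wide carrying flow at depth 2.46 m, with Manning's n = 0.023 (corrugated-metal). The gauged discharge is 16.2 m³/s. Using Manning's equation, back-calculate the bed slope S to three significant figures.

A = b·y = 5.56 × 2.46 = 13.68 m²
P = b + 2y = 5.56 + 2×2.46 = 10.48 m
R = A/P = 13.68/10.48 = 1.305 m
S = (Q·n / (1·A·R^(2/3)))² = (16.2×0.023 / (1×13.68×1.194))² = 0.0005203

0.000520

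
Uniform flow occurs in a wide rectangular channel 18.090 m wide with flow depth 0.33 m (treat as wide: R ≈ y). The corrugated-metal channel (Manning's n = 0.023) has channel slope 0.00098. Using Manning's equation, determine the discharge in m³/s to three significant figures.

A = b·y = 18.090 × 0.33 = 5.970 m²
Wide channel: R ≈ y = 0.33 m
Q = (1/n)·A·R^(2/3)·S^(1/2) = (1/0.023) × 5.970 × 0.3300^(2/3) × 0.00098^(1/2) = 3.880 m³/s

3.88 m³/s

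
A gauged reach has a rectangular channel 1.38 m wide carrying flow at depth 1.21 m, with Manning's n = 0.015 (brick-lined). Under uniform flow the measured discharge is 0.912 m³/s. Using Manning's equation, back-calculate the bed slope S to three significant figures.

0.000201

A = b·y = 1.38 × 1.21 = 1.670 m²
P = b + 2y = 1.38 + 2×1.21 = 3.800 m
R = A/P = 1.670/3.800 = 0.4394 m
S = (Q·n / (1·A·R^(2/3)))² = (0.912×0.015 / (1×1.670×0.5780))² = 0.0002009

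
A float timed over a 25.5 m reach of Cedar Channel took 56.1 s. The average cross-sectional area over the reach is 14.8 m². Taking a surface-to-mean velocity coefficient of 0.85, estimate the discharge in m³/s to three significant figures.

v_surface = L / t̄ = 25.5 / 56.1 = 0.4545 m/s
v_mean = 0.85 × 0.4545 = 0.3864 m/s
Q = A × v_mean = 14.8 × 0.3864 = 5.718 m³/s

5.72 m³/s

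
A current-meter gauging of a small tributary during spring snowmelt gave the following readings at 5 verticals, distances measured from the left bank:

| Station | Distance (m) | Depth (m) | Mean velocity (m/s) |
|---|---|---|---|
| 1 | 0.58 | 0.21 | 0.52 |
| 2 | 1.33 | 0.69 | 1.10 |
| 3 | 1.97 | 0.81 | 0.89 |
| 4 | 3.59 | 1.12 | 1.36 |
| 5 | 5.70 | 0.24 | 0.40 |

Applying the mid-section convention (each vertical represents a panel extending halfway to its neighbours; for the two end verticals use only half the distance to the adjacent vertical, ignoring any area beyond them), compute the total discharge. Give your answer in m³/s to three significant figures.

4.33 m³/s

w_1 = (1.33 − 0.58)/2 = 0.375 m; q_1 = 0.52 × 0.21 × 0.375 = 0.04095 m³/s
w_2 = (1.97 − 0.58)/2 = 0.695 m; q_2 = 1.10 × 0.69 × 0.695 = 0.5275 m³/s
w_3 = (3.59 − 1.33)/2 = 1.13 m; q_3 = 0.89 × 0.81 × 1.13 = 0.8146 m³/s
w_4 = (5.70 − 1.97)/2 = 1.865 m; q_4 = 1.36 × 1.12 × 1.865 = 2.841 m³/s
w_5 = (5.70 − 3.59)/2 = 1.055 m; q_5 = 0.40 × 0.24 × 1.055 = 0.1013 m³/s
Q = Σ qᵢ = 4.325 m³/s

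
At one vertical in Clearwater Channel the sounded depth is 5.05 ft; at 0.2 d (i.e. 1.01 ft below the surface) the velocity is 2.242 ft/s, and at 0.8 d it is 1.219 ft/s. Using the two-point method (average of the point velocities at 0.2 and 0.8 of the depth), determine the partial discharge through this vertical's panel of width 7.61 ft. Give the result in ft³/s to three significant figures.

v̄ = (2.242 + 1.219) / 2 = 1.731 ft/s
q = v̄ × d × w = 1.731 × 5.05 × 7.61 = 66.50 ft³/s

66.5 ft³/s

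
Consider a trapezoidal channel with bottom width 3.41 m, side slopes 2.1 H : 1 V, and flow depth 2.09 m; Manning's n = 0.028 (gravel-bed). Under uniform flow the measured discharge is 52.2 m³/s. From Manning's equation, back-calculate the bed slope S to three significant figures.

A = (b + z·y)·y = (3.41 + 2.1×2.09)×2.09 = 16.30 m²
P = b + 2y√(1+z²) = 3.41 + 2×2.09×√(1+2.1²) = 13.13 m
R = A/P = 16.30/13.13 = 1.241 m
S = (Q·n / (1·A·R^(2/3)))² = (52.2×0.028 / (1×16.30×1.155))² = 0.006028

0.00603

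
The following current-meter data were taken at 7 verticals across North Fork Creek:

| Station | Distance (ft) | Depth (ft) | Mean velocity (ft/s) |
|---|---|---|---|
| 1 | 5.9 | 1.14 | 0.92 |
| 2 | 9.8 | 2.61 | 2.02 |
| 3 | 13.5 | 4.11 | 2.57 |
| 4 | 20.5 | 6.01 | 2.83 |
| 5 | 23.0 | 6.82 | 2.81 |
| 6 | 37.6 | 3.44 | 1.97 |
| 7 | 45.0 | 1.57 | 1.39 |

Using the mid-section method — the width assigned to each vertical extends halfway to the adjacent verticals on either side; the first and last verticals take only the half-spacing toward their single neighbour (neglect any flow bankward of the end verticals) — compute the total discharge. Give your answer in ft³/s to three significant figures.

w_1 = (9.8 − 5.9)/2 = 1.95 ft; q_1 = 0.92 × 1.14 × 1.95 = 2.045 ft³/s
w_2 = (13.5 − 5.9)/2 = 3.8 ft; q_2 = 2.02 × 2.61 × 3.8 = 20.03 ft³/s
w_3 = (20.5 − 9.8)/2 = 5.35 ft; q_3 = 2.57 × 4.11 × 5.35 = 56.51 ft³/s
w_4 = (23.0 − 13.5)/2 = 4.75 ft; q_4 = 2.83 × 6.01 × 4.75 = 80.79 ft³/s
w_5 = (37.6 − 20.5)/2 = 8.55 ft; q_5 = 2.81 × 6.82 × 8.55 = 163.9 ft³/s
w_6 = (45.0 − 23.0)/2 = 11 ft; q_6 = 1.97 × 3.44 × 11 = 74.54 ft³/s
w_7 = (45.0 − 37.6)/2 = 3.7 ft; q_7 = 1.39 × 1.57 × 3.7 = 8.075 ft³/s
Q = Σ qᵢ = 405.9 ft³/s

406 ft³/s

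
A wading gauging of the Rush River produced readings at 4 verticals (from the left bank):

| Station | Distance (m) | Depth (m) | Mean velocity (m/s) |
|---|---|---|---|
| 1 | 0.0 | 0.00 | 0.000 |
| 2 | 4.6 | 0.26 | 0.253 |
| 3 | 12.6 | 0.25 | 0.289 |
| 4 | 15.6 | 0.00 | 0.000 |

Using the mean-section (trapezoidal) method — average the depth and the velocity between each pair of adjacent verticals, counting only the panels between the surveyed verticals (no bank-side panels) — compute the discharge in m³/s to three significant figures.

Panel 1-2: Δb = 4.6 m, d̄ = (0.00+0.26)/2 = 0.13, v̄ = (0.000+0.253)/2 = 0.1265 → q = 4.6×0.13×0.1265 = 0.07565 m³/s
Panel 2-3: Δb = 8 m, d̄ = (0.26+0.25)/2 = 0.255, v̄ = (0.253+0.289)/2 = 0.271 → q = 8×0.255×0.271 = 0.5528 m³/s
Panel 3-4: Δb = 3 m, d̄ = (0.25+0.00)/2 = 0.125, v̄ = (0.289+0.000)/2 = 0.1445 → q = 3×0.125×0.1445 = 0.05419 m³/s
Q = Σ q = 0.6827 m³/s

0.683 m³/s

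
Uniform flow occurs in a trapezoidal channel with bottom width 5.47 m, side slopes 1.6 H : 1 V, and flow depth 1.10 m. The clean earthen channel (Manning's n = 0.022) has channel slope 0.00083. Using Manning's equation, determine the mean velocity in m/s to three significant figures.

1.15 m/s

A = (b + z·y)·y = (5.47 + 1.6×1.10)×1.10 = 7.953 m²
P = b + 2y√(1+z²) = 5.47 + 2×1.10×√(1+1.6²) = 9.621 m
R = A/P = 7.953/9.621 = 0.8266 m
Q = (1/n)·A·R^(2/3)·S^(1/2) = (1/0.022) × 7.953 × 0.8266^(2/3) × 0.00083^(1/2) = 9.173 m³/s
V = Q/A = 9.173/7.953 = 1.153 m/s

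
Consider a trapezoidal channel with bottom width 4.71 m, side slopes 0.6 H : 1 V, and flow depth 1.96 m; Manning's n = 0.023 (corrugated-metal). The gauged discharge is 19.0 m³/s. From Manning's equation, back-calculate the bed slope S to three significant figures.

0.00107

A = (b + z·y)·y = (4.71 + 0.6×1.96)×1.96 = 11.54 m²
P = b + 2y√(1+z²) = 4.71 + 2×1.96×√(1+0.6²) = 9.281 m
R = A/P = 11.54/9.281 = 1.243 m
S = (Q·n / (1·A·R^(2/3)))² = (19.0×0.023 / (1×11.54×1.156))² = 0.001074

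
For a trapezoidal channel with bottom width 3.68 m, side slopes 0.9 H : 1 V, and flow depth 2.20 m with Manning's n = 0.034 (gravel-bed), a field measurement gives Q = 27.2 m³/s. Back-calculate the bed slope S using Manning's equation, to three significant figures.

0.00390

A = (b + z·y)·y = (3.68 + 0.9×2.20)×2.20 = 12.45 m²
P = b + 2y√(1+z²) = 3.68 + 2×2.20×√(1+0.9²) = 9.600 m
R = A/P = 12.45/9.600 = 1.297 m
S = (Q·n / (1·A·R^(2/3)))² = (27.2×0.034 / (1×12.45×1.189))² = 0.003899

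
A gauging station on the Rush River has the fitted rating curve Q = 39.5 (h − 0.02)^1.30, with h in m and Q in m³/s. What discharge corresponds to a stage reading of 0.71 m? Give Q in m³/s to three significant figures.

Q = 39.5 × (0.71 − 0.02)^1.30 = 39.5 × 0.69^1.30 = 24.38 m³/s

24.4 m³/s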